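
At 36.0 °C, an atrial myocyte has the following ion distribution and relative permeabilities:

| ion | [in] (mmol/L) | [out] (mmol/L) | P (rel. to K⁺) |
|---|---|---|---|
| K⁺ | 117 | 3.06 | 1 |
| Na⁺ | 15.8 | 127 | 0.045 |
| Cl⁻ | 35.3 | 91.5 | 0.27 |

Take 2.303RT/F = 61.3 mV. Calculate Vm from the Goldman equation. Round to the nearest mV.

Vm = 61.3 · log₁₀[(Σ P·[cation]ₒ + Σ P·[anion]ᵢ) / (Σ P·[cation]ᵢ + Σ P·[anion]ₒ)]
Numerator = 1×3.06 + 0.045×127 + 0.27×35.3 = 18.31
Denominator = 1×117 + 0.045×15.8 + 0.27×91.5 = 142.4
Vm = 61.3 · log₁₀(0.12854) = 61.3 × (-0.8910) = -54.62 mV

-55 mV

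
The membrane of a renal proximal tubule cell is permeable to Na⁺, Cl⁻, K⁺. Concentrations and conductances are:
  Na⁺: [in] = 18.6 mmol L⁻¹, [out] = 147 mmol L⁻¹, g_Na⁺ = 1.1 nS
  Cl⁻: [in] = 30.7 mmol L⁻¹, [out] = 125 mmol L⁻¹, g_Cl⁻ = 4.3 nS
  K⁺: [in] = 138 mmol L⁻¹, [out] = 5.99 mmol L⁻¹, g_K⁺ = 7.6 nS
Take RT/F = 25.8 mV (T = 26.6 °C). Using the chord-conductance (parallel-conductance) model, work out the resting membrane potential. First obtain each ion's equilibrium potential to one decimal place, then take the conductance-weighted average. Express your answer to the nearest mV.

E_Na⁺ = (25.8/1)·ln(147/18.6) = 53.3 mV
E_Cl⁻ = (25.8/-1)·ln(125/30.7) = -36.2 mV
E_K⁺ = (25.8/1)·ln(5.99/138) = -80.9 mV
Vm = (Σ gᵢEᵢ)/(Σ gᵢ) = (1.1·53.3 + 4.3·-36.2 + 7.6·-80.9) / (1.1 + 4.3 + 7.6)
= -711.87 / 13 = -54.76 mV

-55 mV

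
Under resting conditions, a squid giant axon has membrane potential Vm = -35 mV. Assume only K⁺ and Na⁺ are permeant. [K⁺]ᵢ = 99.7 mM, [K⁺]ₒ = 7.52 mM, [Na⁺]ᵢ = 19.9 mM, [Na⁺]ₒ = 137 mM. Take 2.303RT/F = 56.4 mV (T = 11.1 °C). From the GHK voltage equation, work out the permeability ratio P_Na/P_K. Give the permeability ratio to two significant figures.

0.12

Let α = P_Na/P_K. GHK: Vm = 56.4·log₁₀[(Kₒ + α·Naₒ)/(Kᵢ + α·Naᵢ)].
10^(Vm/56.4) = 10^(-35.0/56.4) = 0.23957
So 0.23957·(Kᵢ + α·Naᵢ) = Kₒ + α·Naₒ → α = (0.23957·99.7 − 7.52) / (137.0 − 0.23957·19.9)
α = (23.89 − 7.52) / (137.0 − 4.767) = 16.37/132.2 = 0.1238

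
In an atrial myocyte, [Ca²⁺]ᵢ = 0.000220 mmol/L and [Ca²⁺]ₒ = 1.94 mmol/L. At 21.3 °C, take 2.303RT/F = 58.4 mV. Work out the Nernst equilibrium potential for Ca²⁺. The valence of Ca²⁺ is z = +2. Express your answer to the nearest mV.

E = (58.4/z) · log₁₀([Ca²⁺]_out/[Ca²⁺]_in) with z = +2.
= (58.4/2) · log₁₀(1.94/0.000220) = 29.20 · log₁₀(8818)
= 29.20 · (3.9454) = 115.21 mV

115 mV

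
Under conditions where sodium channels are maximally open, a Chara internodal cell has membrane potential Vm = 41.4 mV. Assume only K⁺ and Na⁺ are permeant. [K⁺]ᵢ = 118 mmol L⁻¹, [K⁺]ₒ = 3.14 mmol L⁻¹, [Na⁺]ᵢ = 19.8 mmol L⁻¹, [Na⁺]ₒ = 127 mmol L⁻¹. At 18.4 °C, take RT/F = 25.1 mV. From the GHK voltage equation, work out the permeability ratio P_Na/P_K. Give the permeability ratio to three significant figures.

Let α = P_Na/P_K. GHK: Vm = 25.1·ln[(Kₒ + α·Naₒ)/(Kᵢ + α·Naᵢ)].
e^(Vm/25.1) = e^(41.4/25.1) = 5.2039
So 5.2039·(Kᵢ + α·Naᵢ) = Kₒ + α·Naₒ → α = (5.2039·118.0 − 3.14) / (127.0 − 5.2039·19.8)
α = (614.1 − 3.14) / (127.0 − 103) = 610.9/23.96 = 25.49

25.5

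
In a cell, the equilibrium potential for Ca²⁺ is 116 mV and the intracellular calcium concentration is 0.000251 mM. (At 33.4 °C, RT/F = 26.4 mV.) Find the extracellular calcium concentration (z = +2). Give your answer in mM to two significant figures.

Nernst: E = (26.4/2) · ln([out]/[in]), so ln([out]/[in]) = 116.0 × 2 / 26.4 = 8.7879.
[out]/[in] = e^(8.7879) = 6554.
[out] = 6554 × 0.000251 = 1.645 mM.

1.6 mM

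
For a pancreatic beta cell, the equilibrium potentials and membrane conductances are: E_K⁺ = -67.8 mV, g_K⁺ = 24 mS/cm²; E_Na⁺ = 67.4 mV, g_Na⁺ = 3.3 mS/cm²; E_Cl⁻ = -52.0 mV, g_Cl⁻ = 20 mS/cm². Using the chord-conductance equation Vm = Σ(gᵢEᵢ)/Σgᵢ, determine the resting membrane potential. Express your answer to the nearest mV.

-52 mV

Σ gᵢEᵢ = 24·(-67.8) + 3.3·(67.4) + 20·(-52.0) = -2444.78
Σ gᵢ = 24 + 3.3 + 20 = 47.3
Vm = -2444.78 / 47.3 = -51.69 mV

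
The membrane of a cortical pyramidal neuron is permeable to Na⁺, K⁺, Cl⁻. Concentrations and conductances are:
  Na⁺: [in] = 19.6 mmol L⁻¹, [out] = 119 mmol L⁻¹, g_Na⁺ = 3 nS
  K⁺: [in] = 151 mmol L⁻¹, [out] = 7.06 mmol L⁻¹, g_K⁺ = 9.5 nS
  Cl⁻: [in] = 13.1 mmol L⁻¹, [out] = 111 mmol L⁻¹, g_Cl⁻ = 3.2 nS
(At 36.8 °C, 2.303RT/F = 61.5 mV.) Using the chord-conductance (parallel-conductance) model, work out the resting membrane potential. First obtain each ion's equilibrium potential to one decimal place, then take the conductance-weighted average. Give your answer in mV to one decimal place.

-51.9 mV

E_Na⁺ = (61.5/1)·log₁₀(119/19.6) = 48.2 mV
E_K⁺ = (61.5/1)·log₁₀(7.06/151) = -81.8 mV
E_Cl⁻ = (61.5/-1)·log₁₀(111/13.1) = -57.1 mV
Vm = (Σ gᵢEᵢ)/(Σ gᵢ) = (3·48.2 + 9.5·-81.8 + 3.2·-57.1) / (3 + 9.5 + 3.2)
= -815.22 / 15.7 = -51.92 mV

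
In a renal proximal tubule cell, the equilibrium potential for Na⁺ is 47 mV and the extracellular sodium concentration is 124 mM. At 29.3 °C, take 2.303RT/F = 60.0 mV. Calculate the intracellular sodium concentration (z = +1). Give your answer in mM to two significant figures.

Nernst: E = (60.0/1) · log₁₀([out]/[in]), so log₁₀([out]/[in]) = 47.0 × 1 / 60.0 = 0.7833.
[out]/[in] = 10^(0.7833) = 6.072.
[in] = 124 / 6.072 = 20.42 mM.

20 mM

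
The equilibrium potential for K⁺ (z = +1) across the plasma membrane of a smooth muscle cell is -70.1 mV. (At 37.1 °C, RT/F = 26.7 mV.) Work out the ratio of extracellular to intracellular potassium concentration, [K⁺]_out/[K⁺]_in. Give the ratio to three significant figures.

0.0724

ln([out]/[in]) = E·z/(26.7) = -70.1 × 1 / 26.7 = -2.6255
[out]/[in] = e^(-2.6255) = 0.07241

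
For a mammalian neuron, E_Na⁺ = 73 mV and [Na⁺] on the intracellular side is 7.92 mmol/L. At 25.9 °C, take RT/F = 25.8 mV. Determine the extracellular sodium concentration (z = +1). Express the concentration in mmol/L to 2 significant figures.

Nernst: E = (25.8/1) · ln([out]/[in]), so ln([out]/[in]) = 73.0 × 1 / 25.8 = 2.8295.
[out]/[in] = e^(2.8295) = 16.94.
[out] = 16.94 × 7.92 = 134.1 mmol/L.

130 mmol/L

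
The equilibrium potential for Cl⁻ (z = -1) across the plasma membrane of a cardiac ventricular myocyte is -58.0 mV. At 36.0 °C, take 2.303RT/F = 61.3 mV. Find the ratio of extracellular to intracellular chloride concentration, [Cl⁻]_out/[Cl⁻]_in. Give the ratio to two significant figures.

log₁₀([out]/[in]) = E·z/(61.3) = -58.0 × -1 / 61.3 = 0.9462
[out]/[in] = 10^(0.9462) = 8.834

8.8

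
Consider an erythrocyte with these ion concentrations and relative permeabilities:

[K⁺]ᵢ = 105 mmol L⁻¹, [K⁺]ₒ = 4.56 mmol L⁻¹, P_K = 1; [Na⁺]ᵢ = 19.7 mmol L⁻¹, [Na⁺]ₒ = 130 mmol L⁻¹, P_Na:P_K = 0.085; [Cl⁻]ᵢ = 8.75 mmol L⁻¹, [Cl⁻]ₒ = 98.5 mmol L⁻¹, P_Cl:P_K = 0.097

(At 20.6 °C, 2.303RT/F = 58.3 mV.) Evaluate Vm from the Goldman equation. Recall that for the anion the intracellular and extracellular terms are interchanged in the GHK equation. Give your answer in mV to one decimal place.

Vm = 58.3 · log₁₀[(Σ P·[cation]ₒ + Σ P·[anion]ᵢ) / (Σ P·[cation]ᵢ + Σ P·[anion]ₒ)]
Numerator = 1×4.56 + 0.085×130 + 0.097×8.75 = 16.46
Denominator = 1×105 + 0.085×19.7 + 0.097×98.5 = 116.2
Vm = 58.3 · log₁₀(0.14161) = 58.3 × (-0.8489) = -49.49 mV

-49.5 mV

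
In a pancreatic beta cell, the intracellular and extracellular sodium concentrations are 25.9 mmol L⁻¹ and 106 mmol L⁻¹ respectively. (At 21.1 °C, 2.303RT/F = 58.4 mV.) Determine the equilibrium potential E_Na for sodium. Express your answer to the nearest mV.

36 mV

E = (58.4/z) · log₁₀([Na⁺]_out/[Na⁺]_in) with z = +1.
= (58.4/1) · log₁₀(106/25.9) = 58.40 · log₁₀(4.093)
= 58.40 · (0.6120) = 35.74 mV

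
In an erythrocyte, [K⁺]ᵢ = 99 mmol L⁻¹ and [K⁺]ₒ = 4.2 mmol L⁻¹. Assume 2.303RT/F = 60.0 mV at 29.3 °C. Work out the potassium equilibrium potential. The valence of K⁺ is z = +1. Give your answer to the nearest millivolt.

-82 mV

E = (60.0/z) · log₁₀([K⁺]_out/[K⁺]_in) with z = +1.
= (60.0/1) · log₁₀(4.2/99) = 60.00 · log₁₀(0.04242)
= 60.00 · (-1.3724) = -82.34 mV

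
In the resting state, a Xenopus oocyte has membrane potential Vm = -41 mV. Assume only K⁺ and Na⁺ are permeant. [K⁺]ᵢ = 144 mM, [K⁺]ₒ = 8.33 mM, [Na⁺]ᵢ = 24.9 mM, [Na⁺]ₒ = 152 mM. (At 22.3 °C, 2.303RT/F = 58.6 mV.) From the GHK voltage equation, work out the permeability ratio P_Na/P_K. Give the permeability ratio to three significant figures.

0.139

Let α = P_Na/P_K. GHK: Vm = 58.6·log₁₀[(Kₒ + α·Naₒ)/(Kᵢ + α·Naᵢ)].
10^(Vm/58.6) = 10^(-41.0/58.6) = 0.19968
So 0.19968·(Kᵢ + α·Naᵢ) = Kₒ + α·Naₒ → α = (0.19968·144.0 − 8.33) / (152.0 − 0.19968·24.9)
α = (28.75 − 8.33) / (152.0 − 4.972) = 20.42/147 = 0.1389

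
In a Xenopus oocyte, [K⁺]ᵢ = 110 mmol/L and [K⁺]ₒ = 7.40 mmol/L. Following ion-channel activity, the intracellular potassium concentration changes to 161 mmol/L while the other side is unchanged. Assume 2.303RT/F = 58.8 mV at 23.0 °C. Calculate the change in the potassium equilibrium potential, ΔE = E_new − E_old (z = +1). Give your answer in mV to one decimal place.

-9.7 mV

E_old = (58.8/1)·log₁₀(7.40/110) = -68.92 mV
E_new = (58.8/1)·log₁₀(7.40/161) = -78.65 mV
ΔE = -78.65 − (-68.92) = -9.73 mV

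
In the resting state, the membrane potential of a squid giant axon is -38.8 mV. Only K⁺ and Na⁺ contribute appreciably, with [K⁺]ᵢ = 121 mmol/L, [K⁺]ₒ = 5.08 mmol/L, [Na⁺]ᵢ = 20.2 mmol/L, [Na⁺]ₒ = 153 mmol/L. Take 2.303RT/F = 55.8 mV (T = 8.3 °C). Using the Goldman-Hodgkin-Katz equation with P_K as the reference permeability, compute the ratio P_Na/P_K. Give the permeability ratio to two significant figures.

0.13

Let α = P_Na/P_K. GHK: Vm = 55.8·log₁₀[(Kₒ + α·Naₒ)/(Kᵢ + α·Naᵢ)].
10^(Vm/55.8) = 10^(-38.8/55.8) = 0.20168
So 0.20168·(Kᵢ + α·Naᵢ) = Kₒ + α·Naₒ → α = (0.20168·121.0 − 5.08) / (153.0 − 0.20168·20.2)
α = (24.4 − 5.08) / (153.0 − 4.074) = 19.32/148.9 = 0.1297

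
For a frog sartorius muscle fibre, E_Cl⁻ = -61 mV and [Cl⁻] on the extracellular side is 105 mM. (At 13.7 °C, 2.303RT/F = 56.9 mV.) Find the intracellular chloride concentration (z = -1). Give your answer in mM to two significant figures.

8.9 mM

Nernst: E = (56.9/-1) · log₁₀([out]/[in]), so log₁₀([out]/[in]) = -61.0 × -1 / 56.9 = 1.0721.
[out]/[in] = 10^(1.0721) = 11.8.
[in] = 105 / 11.8 = 8.895 mM.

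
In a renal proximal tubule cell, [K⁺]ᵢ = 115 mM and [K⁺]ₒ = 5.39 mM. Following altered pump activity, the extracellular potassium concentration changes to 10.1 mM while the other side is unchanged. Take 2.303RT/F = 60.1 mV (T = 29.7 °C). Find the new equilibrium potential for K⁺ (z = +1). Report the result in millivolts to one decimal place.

-63.5 mV

After the shift: [K⁺]_out = 10.1, [K⁺]_in = 115 mM.
E_new = (60.1/1)·log₁₀(10.1/115) = 60.10 · (-1.0564) = -63.49 mV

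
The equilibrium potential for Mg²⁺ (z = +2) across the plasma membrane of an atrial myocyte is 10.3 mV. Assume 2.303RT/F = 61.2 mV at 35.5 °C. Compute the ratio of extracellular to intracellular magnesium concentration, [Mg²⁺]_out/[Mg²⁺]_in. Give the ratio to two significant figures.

2.2

log₁₀([out]/[in]) = E·z/(61.2) = 10.3 × 2 / 61.2 = 0.3366
[out]/[in] = 10^(0.3366) = 2.171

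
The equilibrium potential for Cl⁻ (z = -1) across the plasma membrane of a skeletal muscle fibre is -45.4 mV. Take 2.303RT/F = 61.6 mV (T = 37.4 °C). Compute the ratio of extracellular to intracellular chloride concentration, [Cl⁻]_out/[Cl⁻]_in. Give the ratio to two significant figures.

5.5

log₁₀([out]/[in]) = E·z/(61.6) = -45.4 × -1 / 61.6 = 0.7370
[out]/[in] = 10^(0.7370) = 5.458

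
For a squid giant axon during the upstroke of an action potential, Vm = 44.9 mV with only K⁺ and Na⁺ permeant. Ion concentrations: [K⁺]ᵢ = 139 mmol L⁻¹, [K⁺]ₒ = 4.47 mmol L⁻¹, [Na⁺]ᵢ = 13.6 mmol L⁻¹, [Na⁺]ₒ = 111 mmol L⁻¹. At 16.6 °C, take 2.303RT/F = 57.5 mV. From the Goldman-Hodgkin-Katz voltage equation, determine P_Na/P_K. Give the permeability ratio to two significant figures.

Let α = P_Na/P_K. GHK: Vm = 57.5·log₁₀[(Kₒ + α·Naₒ)/(Kᵢ + α·Naᵢ)].
10^(Vm/57.5) = 10^(44.9/57.5) = 6.0377
So 6.0377·(Kᵢ + α·Naᵢ) = Kₒ + α·Naₒ → α = (6.0377·139.0 − 4.47) / (111.0 − 6.0377·13.6)
α = (839.2 − 4.47) / (111.0 − 82.11) = 834.8/28.89 = 28.9

29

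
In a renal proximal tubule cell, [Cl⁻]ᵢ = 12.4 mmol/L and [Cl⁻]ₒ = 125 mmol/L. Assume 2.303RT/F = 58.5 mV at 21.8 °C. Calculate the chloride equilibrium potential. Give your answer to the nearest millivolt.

E = (58.5/z) · log₁₀([Cl⁻]_out/[Cl⁻]_in) with z = -1.
For an anion, dividing by z = -1 reverses the sign.
= (58.5/-1) · log₁₀(125/12.4) = -58.50 · log₁₀(10.08)
= -58.50 · (1.0035) = -58.70 mV

-59 mV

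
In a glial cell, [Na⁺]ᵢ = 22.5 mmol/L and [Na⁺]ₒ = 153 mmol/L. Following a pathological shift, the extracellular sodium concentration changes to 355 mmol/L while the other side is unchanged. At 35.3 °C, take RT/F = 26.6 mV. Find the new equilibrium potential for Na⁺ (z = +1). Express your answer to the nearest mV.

After the shift: [Na⁺]_out = 355, [Na⁺]_in = 22.5 mmol/L.
E_new = (26.6/1)·ln(355/22.5) = 26.60 · (2.7586) = 73.38 mV

73 mV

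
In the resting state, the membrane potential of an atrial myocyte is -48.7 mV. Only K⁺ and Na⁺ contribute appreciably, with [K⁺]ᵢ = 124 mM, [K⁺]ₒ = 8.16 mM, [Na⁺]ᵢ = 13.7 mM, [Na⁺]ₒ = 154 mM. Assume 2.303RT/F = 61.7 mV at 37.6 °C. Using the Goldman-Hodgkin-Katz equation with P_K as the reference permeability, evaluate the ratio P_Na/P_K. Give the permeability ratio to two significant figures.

Let α = P_Na/P_K. GHK: Vm = 61.7·log₁₀[(Kₒ + α·Naₒ)/(Kᵢ + α·Naᵢ)].
10^(Vm/61.7) = 10^(-48.7/61.7) = 0.16244
So 0.16244·(Kᵢ + α·Naᵢ) = Kₒ + α·Naₒ → α = (0.16244·124.0 − 8.16) / (154.0 − 0.16244·13.7)
α = (20.14 − 8.16) / (154.0 − 2.225) = 11.98/151.8 = 0.07895

0.079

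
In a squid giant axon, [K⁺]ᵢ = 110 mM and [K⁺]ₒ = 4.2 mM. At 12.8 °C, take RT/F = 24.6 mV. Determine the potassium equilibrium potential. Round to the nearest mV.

-80 mV

E = (24.6/z) · ln([K⁺]_out/[K⁺]_in) with z = +1.
= (24.6/1) · ln(4.2/110) = 24.60 · ln(0.03818)
= 24.60 · (-3.2654) = -80.33 mV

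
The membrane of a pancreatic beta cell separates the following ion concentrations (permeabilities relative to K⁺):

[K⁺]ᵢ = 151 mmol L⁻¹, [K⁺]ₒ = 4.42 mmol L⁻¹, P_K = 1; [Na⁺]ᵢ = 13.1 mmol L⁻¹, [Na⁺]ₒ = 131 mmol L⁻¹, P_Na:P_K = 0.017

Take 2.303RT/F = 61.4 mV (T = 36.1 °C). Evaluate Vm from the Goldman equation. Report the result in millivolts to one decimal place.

Vm = 61.4 · log₁₀[(Σ P·[cation]ₒ + Σ P·[anion]ᵢ) / (Σ P·[cation]ᵢ + Σ P·[anion]ₒ)]
Numerator = 1×4.42 + 0.017×131 = 6.647
Denominator = 1×151 + 0.017×13.1 = 151.2
Vm = 61.4 · log₁₀(0.043955) = 61.4 × (-1.3570) = -83.32 mV

-83.3 mV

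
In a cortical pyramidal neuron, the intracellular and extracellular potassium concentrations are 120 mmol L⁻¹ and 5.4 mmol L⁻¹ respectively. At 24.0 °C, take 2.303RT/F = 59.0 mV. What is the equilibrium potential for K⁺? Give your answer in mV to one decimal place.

-79.5 mV

E = (59.0/z) · log₁₀([K⁺]_out/[K⁺]_in) with z = +1.
= (59.0/1) · log₁₀(5.4/120) = 59.00 · log₁₀(0.045)
= 59.00 · (-1.3468) = -79.46 mV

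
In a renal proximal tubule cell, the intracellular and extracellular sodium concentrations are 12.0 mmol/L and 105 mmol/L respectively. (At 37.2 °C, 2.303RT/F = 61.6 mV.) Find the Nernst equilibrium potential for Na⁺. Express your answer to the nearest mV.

58 mV

E = (61.6/z) · log₁₀([Na⁺]_out/[Na⁺]_in) with z = +1.
= (61.6/1) · log₁₀(105/12.0) = 61.60 · log₁₀(8.75)
= 61.60 · (0.9420) = 58.03 mV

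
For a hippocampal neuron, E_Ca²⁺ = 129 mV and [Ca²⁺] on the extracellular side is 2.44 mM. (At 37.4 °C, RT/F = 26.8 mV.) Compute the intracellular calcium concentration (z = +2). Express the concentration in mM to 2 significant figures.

0.00016 mM

Nernst: E = (26.8/2) · ln([out]/[in]), so ln([out]/[in]) = 129.0 × 2 / 26.8 = 9.6269.
[out]/[in] = e^(9.6269) = 1.517e+04.
[in] = 2.44 / 1.517e+04 = 0.0001609 mM.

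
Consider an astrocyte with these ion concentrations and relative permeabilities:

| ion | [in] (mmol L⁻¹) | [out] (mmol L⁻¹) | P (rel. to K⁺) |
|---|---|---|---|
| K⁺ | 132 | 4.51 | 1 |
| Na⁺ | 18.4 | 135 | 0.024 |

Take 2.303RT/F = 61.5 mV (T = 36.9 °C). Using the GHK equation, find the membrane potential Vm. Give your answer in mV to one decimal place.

-75.8 mV

Vm = 61.5 · log₁₀[(Σ P·[cation]ₒ + Σ P·[anion]ᵢ) / (Σ P·[cation]ᵢ + Σ P·[anion]ₒ)]
Numerator = 1×4.51 + 0.024×135 = 7.75
Denominator = 1×132 + 0.024×18.4 = 132.4
Vm = 61.5 · log₁₀(0.058516) = 61.5 × (-1.2327) = -75.81 mV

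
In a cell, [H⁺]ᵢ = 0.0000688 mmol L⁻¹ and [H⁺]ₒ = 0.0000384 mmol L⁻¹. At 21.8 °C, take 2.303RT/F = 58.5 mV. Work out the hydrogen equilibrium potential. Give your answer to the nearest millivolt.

E = (58.5/z) · log₁₀([H⁺]_out/[H⁺]_in) with z = +1.
= (58.5/1) · log₁₀(0.0000384/0.0000688) = 58.50 · log₁₀(0.5581)
= 58.50 · (-0.2533) = -14.82 mV

-15 mV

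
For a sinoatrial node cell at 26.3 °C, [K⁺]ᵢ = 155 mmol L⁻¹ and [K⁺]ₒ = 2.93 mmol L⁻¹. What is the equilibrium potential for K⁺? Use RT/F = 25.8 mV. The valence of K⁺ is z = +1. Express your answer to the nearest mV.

E = (25.8/z) · ln([K⁺]_out/[K⁺]_in) with z = +1.
= (25.8/1) · ln(2.93/155) = 25.80 · ln(0.0189)
= 25.80 · (-3.9684) = -102.39 mV

-102 mV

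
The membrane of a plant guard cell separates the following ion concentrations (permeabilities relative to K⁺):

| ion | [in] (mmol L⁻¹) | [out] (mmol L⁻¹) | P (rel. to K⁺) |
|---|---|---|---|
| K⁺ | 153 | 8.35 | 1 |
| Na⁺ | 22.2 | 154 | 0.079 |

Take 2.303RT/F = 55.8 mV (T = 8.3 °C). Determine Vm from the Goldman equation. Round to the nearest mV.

Vm = 55.8 · log₁₀[(Σ P·[cation]ₒ + Σ P·[anion]ᵢ) / (Σ P·[cation]ᵢ + Σ P·[anion]ₒ)]
Numerator = 1×8.35 + 0.079×154 = 20.52
Denominator = 1×153 + 0.079×22.2 = 154.8
Vm = 55.8 · log₁₀(0.13257) = 55.8 × (-0.8775) = -48.97 mV

-49 mV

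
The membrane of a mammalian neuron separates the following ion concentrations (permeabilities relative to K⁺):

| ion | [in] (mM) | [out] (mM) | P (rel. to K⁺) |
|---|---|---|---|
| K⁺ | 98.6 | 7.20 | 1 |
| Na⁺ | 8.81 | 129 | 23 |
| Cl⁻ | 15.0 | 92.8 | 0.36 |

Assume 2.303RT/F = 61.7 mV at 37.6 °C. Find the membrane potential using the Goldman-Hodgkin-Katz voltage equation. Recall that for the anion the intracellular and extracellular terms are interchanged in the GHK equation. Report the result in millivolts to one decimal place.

Vm = 61.7 · log₁₀[(Σ P·[cation]ₒ + Σ P·[anion]ᵢ) / (Σ P·[cation]ᵢ + Σ P·[anion]ₒ)]
Numerator = 1×7.20 + 23×129 + 0.36×15.0 = 2980
Denominator = 1×98.6 + 23×8.81 + 0.36×92.8 = 334.6
Vm = 61.7 · log₁₀(8.9039) = 61.7 × (0.9496) = 58.59 mV

58.6 mV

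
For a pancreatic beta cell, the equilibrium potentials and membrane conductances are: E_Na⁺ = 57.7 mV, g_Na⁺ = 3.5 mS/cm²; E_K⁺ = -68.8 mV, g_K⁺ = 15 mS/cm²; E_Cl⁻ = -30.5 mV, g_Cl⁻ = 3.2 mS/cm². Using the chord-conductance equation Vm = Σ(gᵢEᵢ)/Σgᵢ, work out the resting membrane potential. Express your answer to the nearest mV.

-43 mV

Σ gᵢEᵢ = 3.5·(57.7) + 15·(-68.8) + 3.2·(-30.5) = -927.65
Σ gᵢ = 3.5 + 15 + 3.2 = 21.7
Vm = -927.65 / 21.7 = -42.75 mV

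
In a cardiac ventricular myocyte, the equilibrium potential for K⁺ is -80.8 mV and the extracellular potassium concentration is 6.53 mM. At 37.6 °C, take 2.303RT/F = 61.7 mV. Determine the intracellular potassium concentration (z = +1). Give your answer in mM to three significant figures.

Nernst: E = (61.7/1) · log₁₀([out]/[in]), so log₁₀([out]/[in]) = -80.8 × 1 / 61.7 = -1.3096.
[out]/[in] = 10^(-1.3096) = 0.04903.
[in] = 6.53 / 0.04903 = 133.2 mM.

133 mM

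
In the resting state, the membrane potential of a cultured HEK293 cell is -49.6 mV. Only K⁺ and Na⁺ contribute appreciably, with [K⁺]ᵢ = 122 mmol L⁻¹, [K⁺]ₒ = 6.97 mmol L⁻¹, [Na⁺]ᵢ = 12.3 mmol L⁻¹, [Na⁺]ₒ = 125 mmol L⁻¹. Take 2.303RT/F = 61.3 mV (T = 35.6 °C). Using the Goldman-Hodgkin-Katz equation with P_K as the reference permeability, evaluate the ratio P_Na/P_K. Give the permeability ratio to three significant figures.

Let α = P_Na/P_K. GHK: Vm = 61.3·log₁₀[(Kₒ + α·Naₒ)/(Kᵢ + α·Naᵢ)].
10^(Vm/61.3) = 10^(-49.6/61.3) = 0.15519
So 0.15519·(Kᵢ + α·Naᵢ) = Kₒ + α·Naₒ → α = (0.15519·122.0 − 6.97) / (125.0 − 0.15519·12.3)
α = (18.93 − 6.97) / (125.0 − 1.909) = 11.96/123.1 = 0.09719

0.0972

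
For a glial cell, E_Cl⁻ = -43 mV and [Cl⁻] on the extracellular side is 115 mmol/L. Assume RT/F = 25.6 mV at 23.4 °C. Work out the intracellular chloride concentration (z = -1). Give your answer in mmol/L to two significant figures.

Nernst: E = (25.6/-1) · ln([out]/[in]), so ln([out]/[in]) = -43.0 × -1 / 25.6 = 1.6797.
[out]/[in] = e^(1.6797) = 5.364.
[in] = 115 / 5.364 = 21.44 mmol/L.

21 mmol/L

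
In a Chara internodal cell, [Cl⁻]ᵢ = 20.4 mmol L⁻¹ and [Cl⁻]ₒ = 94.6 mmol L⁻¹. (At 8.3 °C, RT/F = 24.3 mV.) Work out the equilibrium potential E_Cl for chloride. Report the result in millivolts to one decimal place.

-37.3 mV

E = (24.3/z) · ln([Cl⁻]_out/[Cl⁻]_in) with z = -1.
For an anion, dividing by z = -1 reverses the sign.
= (24.3/-1) · ln(94.6/20.4) = -24.30 · ln(4.637)
= -24.30 · (1.5341) = -37.28 mV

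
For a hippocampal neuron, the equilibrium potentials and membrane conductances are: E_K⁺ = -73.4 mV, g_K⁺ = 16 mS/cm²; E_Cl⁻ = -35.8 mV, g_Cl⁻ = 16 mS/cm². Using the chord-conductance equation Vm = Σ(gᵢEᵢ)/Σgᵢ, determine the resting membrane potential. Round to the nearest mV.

-55 mV

Σ gᵢEᵢ = 16·(-73.4) + 16·(-35.8) = -1747.20
Σ gᵢ = 16 + 16 = 32
Vm = -1747.20 / 32 = -54.60 mV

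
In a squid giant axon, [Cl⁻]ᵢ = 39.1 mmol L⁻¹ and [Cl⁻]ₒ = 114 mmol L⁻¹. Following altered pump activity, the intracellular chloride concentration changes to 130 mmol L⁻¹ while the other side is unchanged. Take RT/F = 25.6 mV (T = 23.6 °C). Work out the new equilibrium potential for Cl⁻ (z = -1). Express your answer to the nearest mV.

After the shift: [Cl⁻]_out = 114, [Cl⁻]_in = 130 mmol L⁻¹.
E_new = (25.6/-1)·ln(114/130) = -25.60 · (-0.1313) = 3.36 mV

3 mV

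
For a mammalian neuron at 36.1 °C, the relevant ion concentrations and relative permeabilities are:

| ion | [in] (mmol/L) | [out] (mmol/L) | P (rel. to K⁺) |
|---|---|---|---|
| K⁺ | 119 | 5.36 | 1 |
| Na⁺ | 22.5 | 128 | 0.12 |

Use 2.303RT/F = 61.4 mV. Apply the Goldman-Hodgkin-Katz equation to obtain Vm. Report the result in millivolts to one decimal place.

-47.2 mV

Vm = 61.4 · log₁₀[(Σ P·[cation]ₒ + Σ P·[anion]ᵢ) / (Σ P·[cation]ᵢ + Σ P·[anion]ₒ)]
Numerator = 1×5.36 + 0.12×128 = 20.72
Denominator = 1×119 + 0.12×22.5 = 121.7
Vm = 61.4 · log₁₀(0.17025) = 61.4 × (-0.7689) = -47.21 mV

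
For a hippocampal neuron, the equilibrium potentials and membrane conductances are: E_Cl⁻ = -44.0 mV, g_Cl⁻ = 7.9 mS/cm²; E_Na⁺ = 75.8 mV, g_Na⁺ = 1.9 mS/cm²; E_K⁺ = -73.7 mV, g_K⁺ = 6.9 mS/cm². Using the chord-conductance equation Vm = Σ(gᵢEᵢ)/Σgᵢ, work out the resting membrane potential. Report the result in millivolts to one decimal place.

Σ gᵢEᵢ = 7.9·(-44.0) + 1.9·(75.8) + 6.9·(-73.7) = -712.11
Σ gᵢ = 7.9 + 1.9 + 6.9 = 16.7
Vm = -712.11 / 16.7 = -42.64 mV

-42.6 mV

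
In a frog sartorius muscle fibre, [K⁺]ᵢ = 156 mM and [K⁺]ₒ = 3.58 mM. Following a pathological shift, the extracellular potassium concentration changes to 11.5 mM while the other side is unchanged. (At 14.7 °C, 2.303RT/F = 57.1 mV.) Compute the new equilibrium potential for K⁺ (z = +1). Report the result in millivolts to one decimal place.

-64.7 mV

After the shift: [K⁺]_out = 11.5, [K⁺]_in = 156 mM.
E_new = (57.1/1)·log₁₀(11.5/156) = 57.10 · (-1.1324) = -64.66 mV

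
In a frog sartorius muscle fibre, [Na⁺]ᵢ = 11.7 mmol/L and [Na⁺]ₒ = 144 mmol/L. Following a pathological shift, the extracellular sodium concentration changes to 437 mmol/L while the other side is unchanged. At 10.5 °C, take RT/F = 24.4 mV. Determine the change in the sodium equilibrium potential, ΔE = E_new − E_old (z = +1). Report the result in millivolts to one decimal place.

27.1 mV

E_old = (24.4/1)·ln(144/11.7) = 61.25 mV
E_new = (24.4/1)·ln(437/11.7) = 88.34 mV
ΔE = 88.34 − (61.25) = 27.09 mV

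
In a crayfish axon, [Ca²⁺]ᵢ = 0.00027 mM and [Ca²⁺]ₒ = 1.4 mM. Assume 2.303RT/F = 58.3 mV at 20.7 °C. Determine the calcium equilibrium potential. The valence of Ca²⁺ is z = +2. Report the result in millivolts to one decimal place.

108.3 mV

E = (58.3/z) · log₁₀([Ca²⁺]_out/[Ca²⁺]_in) with z = +2.
= (58.3/2) · log₁₀(1.4/0.00027) = 29.15 · log₁₀(5185)
= 29.15 · (3.7148) = 108.29 mV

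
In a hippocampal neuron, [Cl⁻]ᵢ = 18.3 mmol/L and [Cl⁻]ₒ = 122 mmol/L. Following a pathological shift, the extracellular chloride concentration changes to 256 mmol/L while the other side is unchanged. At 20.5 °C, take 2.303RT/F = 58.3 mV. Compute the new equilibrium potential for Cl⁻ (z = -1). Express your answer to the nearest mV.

After the shift: [Cl⁻]_out = 256, [Cl⁻]_in = 18.3 mmol/L.
E_new = (58.3/-1)·log₁₀(256/18.3) = -58.30 · (1.1458) = -66.80 mV

-67 mV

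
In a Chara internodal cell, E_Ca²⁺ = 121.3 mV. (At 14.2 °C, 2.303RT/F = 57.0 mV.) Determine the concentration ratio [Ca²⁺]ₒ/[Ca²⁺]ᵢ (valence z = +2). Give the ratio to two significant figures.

18000

log₁₀([out]/[in]) = E·z/(57.0) = 121.3 × 2 / 57.0 = 4.2561
[out]/[in] = 10^(4.2561) = 1.804e+04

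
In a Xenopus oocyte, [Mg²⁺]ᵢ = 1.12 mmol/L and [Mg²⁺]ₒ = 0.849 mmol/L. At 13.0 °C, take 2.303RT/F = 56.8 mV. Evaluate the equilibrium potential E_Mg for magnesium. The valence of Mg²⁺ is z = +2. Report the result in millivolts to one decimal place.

-3.4 mV

E = (56.8/z) · log₁₀([Mg²⁺]_out/[Mg²⁺]_in) with z = +2.
= (56.8/2) · log₁₀(0.849/1.12) = 28.40 · log₁₀(0.758)
= 28.40 · (-0.1203) = -3.42 mV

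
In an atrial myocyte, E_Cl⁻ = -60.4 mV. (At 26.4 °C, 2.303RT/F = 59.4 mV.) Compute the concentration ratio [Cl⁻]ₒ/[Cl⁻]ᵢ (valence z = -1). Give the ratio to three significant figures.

log₁₀([out]/[in]) = E·z/(59.4) = -60.4 × -1 / 59.4 = 1.0168
[out]/[in] = 10^(1.0168) = 10.4

10.4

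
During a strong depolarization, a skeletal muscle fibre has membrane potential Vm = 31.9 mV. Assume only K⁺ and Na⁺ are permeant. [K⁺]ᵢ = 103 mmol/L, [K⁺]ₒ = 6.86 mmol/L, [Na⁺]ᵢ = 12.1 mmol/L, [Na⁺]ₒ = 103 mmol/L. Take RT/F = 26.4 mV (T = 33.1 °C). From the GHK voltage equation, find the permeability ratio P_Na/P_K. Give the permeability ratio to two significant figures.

Let α = P_Na/P_K. GHK: Vm = 26.4·ln[(Kₒ + α·Naₒ)/(Kᵢ + α·Naᵢ)].
e^(Vm/26.4) = e^(31.9/26.4) = 3.3479
So 3.3479·(Kᵢ + α·Naᵢ) = Kₒ + α·Naₒ → α = (3.3479·103.0 − 6.86) / (103.0 − 3.3479·12.1)
α = (344.8 − 6.86) / (103.0 − 40.51) = 338/62.49 = 5.408

5.4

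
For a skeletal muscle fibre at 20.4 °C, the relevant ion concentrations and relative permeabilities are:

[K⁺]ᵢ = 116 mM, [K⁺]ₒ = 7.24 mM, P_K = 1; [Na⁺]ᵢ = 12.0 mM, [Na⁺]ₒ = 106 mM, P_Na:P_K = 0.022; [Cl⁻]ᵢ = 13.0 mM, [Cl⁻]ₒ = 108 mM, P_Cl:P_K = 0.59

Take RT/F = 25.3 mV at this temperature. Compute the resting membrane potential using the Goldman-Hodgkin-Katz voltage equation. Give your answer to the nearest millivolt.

-59 mV

Vm = 25.3 · ln[(Σ P·[cation]ₒ + Σ P·[anion]ᵢ) / (Σ P·[cation]ᵢ + Σ P·[anion]ₒ)]
Numerator = 1×7.24 + 0.022×106 + 0.59×13.0 = 17.24
Denominator = 1×116 + 0.022×12.0 + 0.59×108 = 180
Vm = 25.3 · ln(0.095797) = 25.3 × (-2.3455) = -59.34 mV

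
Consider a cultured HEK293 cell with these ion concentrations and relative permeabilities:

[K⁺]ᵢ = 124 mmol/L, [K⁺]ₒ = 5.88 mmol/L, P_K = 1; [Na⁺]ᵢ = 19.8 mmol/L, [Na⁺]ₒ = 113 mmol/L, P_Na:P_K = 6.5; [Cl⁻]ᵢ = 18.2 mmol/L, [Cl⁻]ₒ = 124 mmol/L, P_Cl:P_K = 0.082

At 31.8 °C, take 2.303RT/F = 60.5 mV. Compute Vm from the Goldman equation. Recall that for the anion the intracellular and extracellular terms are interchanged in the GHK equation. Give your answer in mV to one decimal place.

27.3 mV

Vm = 60.5 · log₁₀[(Σ P·[cation]ₒ + Σ P·[anion]ᵢ) / (Σ P·[cation]ᵢ + Σ P·[anion]ₒ)]
Numerator = 1×5.88 + 6.5×113 + 0.082×18.2 = 741.9
Denominator = 1×124 + 6.5×19.8 + 0.082×124 = 262.9
Vm = 60.5 · log₁₀(2.8222) = 60.5 × (0.4506) = 27.26 mV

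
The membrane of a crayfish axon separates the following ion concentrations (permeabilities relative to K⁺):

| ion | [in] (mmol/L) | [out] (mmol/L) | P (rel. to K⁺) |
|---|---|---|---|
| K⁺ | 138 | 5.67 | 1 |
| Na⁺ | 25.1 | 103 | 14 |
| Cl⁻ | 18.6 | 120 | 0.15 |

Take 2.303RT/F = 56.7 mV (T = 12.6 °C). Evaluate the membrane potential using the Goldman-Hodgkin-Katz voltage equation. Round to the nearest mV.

26 mV

Vm = 56.7 · log₁₀[(Σ P·[cation]ₒ + Σ P·[anion]ᵢ) / (Σ P·[cation]ᵢ + Σ P·[anion]ₒ)]
Numerator = 1×5.67 + 14×103 + 0.15×18.6 = 1450
Denominator = 1×138 + 14×25.1 + 0.15×120 = 507.4
Vm = 56.7 · log₁₀(2.8586) = 56.7 × (0.4562) = 25.86 mV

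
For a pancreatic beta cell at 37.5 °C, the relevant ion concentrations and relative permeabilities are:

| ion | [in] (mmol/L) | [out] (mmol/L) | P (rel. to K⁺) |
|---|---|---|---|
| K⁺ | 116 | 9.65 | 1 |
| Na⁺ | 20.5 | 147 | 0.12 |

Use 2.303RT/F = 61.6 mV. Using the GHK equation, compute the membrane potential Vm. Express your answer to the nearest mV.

-39 mV

Vm = 61.6 · log₁₀[(Σ P·[cation]ₒ + Σ P·[anion]ᵢ) / (Σ P·[cation]ᵢ + Σ P·[anion]ₒ)]
Numerator = 1×9.65 + 0.12×147 = 27.29
Denominator = 1×116 + 0.12×20.5 = 118.5
Vm = 61.6 · log₁₀(0.23037) = 61.6 × (-0.6376) = -39.27 mV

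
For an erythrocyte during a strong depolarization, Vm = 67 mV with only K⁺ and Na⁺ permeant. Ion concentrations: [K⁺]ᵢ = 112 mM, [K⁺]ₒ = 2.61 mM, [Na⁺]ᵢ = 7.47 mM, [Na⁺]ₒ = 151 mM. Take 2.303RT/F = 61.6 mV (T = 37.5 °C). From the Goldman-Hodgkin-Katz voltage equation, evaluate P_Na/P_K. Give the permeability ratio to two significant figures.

Let α = P_Na/P_K. GHK: Vm = 61.6·log₁₀[(Kₒ + α·Naₒ)/(Kᵢ + α·Naᵢ)].
10^(Vm/61.6) = 10^(67.0/61.6) = 12.237
So 12.237·(Kᵢ + α·Naᵢ) = Kₒ + α·Naₒ → α = (12.237·112.0 − 2.61) / (151.0 − 12.237·7.47)
α = (1371 − 2.61) / (151.0 − 91.41) = 1368/59.59 = 22.95

23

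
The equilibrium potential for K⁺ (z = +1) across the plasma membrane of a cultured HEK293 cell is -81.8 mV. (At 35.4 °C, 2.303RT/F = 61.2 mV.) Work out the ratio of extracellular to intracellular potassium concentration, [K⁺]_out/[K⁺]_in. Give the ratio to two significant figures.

log₁₀([out]/[in]) = E·z/(61.2) = -81.8 × 1 / 61.2 = -1.3366
[out]/[in] = 10^(-1.3366) = 0.04607

0.046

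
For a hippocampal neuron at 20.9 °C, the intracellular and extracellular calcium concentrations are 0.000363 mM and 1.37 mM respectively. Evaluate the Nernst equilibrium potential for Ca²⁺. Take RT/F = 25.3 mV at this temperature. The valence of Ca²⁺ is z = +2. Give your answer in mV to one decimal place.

E = (25.3/z) · ln([Ca²⁺]_out/[Ca²⁺]_in) with z = +2.
= (25.3/2) · ln(1.37/0.000363) = 12.65 · ln(3774)
= 12.65 · (8.2359) = 104.18 mV

104.2 mV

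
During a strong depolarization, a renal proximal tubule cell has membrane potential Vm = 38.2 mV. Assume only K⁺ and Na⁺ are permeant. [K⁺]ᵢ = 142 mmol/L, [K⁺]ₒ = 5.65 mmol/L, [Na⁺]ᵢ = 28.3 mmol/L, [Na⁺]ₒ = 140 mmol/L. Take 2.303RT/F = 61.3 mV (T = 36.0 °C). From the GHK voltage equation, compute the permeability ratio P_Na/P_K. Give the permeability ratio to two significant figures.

Let α = P_Na/P_K. GHK: Vm = 61.3·log₁₀[(Kₒ + α·Naₒ)/(Kᵢ + α·Naᵢ)].
10^(Vm/61.3) = 10^(38.2/61.3) = 4.1992
So 4.1992·(Kᵢ + α·Naᵢ) = Kₒ + α·Naₒ → α = (4.1992·142.0 − 5.65) / (140.0 − 4.1992·28.3)
α = (596.3 − 5.65) / (140.0 − 118.8) = 590.6/21.16 = 27.91

28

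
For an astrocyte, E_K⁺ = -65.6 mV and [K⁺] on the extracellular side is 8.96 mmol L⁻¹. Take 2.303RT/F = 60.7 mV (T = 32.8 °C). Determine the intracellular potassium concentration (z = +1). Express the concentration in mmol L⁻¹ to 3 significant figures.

108 mmol L⁻¹

Nernst: E = (60.7/1) · log₁₀([out]/[in]), so log₁₀([out]/[in]) = -65.6 × 1 / 60.7 = -1.0807.
[out]/[in] = 10^(-1.0807) = 0.08304.
[in] = 8.96 / 0.08304 = 107.9 mmol L⁻¹.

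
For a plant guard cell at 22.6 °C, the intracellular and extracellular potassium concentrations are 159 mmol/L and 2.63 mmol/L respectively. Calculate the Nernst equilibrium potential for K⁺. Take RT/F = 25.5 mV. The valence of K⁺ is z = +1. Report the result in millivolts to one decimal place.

-104.6 mV

E = (25.5/z) · ln([K⁺]_out/[K⁺]_in) with z = +1.
= (25.5/1) · ln(2.63/159) = 25.50 · ln(0.01654)
= 25.50 · (-4.1019) = -104.60 mV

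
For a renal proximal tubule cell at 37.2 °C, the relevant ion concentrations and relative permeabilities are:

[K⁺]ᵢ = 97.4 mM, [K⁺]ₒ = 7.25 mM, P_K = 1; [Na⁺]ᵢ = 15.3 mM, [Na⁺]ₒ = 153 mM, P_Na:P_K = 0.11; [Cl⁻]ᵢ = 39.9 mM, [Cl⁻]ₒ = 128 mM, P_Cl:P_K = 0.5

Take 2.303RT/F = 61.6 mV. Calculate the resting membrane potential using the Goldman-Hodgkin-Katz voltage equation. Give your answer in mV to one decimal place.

-35.0 mV

Vm = 61.6 · log₁₀[(Σ P·[cation]ₒ + Σ P·[anion]ᵢ) / (Σ P·[cation]ᵢ + Σ P·[anion]ₒ)]
Numerator = 1×7.25 + 0.11×153 + 0.5×39.9 = 44.03
Denominator = 1×97.4 + 0.11×15.3 + 0.5×128 = 163.1
Vm = 61.6 · log₁₀(0.26999) = 61.6 × (-0.5687) = -35.03 mV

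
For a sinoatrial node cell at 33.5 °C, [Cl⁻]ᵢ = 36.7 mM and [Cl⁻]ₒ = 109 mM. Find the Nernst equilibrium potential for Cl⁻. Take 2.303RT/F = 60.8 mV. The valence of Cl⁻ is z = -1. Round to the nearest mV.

E = (60.8/z) · log₁₀([Cl⁻]_out/[Cl⁻]_in) with z = -1.
For an anion, dividing by z = -1 reverses the sign.
= (60.8/-1) · log₁₀(109/36.7) = -60.80 · log₁₀(2.97)
= -60.80 · (0.4728) = -28.74 mV

-29 mV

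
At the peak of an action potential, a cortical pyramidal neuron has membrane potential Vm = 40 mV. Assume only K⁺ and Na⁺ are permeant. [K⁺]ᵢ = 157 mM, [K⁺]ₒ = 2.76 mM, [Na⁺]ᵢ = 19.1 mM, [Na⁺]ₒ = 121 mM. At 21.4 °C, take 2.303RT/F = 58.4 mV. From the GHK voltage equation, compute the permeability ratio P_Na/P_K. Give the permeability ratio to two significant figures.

27

Let α = P_Na/P_K. GHK: Vm = 58.4·log₁₀[(Kₒ + α·Naₒ)/(Kᵢ + α·Naᵢ)].
10^(Vm/58.4) = 10^(40.0/58.4) = 4.841
So 4.841·(Kᵢ + α·Naᵢ) = Kₒ + α·Naₒ → α = (4.841·157.0 − 2.76) / (121.0 − 4.841·19.1)
α = (760 − 2.76) / (121.0 − 92.46) = 757.3/28.54 = 26.54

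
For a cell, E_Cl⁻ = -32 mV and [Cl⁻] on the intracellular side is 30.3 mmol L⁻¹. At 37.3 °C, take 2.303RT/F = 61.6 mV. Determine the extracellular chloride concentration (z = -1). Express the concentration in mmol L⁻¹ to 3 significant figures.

Nernst: E = (61.6/-1) · log₁₀([out]/[in]), so log₁₀([out]/[in]) = -32.0 × -1 / 61.6 = 0.5195.
[out]/[in] = 10^(0.5195) = 3.307.
[out] = 3.307 × 30.3 = 100.2 mmol L⁻¹.

100 mmol L⁻¹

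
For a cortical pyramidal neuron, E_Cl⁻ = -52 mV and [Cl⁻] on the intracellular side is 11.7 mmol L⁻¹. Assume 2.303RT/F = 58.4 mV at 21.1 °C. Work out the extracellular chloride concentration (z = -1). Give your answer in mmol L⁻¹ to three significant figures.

Nernst: E = (58.4/-1) · log₁₀([out]/[in]), so log₁₀([out]/[in]) = -52.0 × -1 / 58.4 = 0.8904.
[out]/[in] = 10^(0.8904) = 7.77.
[out] = 7.77 × 11.7 = 90.91 mmol L⁻¹.

90.9 mmol L⁻¹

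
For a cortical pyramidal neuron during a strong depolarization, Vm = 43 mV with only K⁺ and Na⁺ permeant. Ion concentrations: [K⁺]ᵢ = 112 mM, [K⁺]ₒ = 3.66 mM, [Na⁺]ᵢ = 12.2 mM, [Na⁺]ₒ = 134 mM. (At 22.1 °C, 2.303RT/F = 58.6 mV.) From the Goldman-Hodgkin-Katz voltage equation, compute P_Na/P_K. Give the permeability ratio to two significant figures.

8.9

Let α = P_Na/P_K. GHK: Vm = 58.6·log₁₀[(Kₒ + α·Naₒ)/(Kᵢ + α·Naᵢ)].
10^(Vm/58.6) = 10^(43.0/58.6) = 5.4174
So 5.4174·(Kᵢ + α·Naᵢ) = Kₒ + α·Naₒ → α = (5.4174·112.0 − 3.66) / (134.0 − 5.4174·12.2)
α = (606.7 − 3.66) / (134.0 − 66.09) = 603.1/67.91 = 8.881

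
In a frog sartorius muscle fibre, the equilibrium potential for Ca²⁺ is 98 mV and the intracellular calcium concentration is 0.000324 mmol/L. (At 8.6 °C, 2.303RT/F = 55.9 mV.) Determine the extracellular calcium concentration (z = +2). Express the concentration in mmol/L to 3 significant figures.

Nernst: E = (55.9/2) · log₁₀([out]/[in]), so log₁₀([out]/[in]) = 98.0 × 2 / 55.9 = 3.5063.
[out]/[in] = 10^(3.5063) = 3208.
[out] = 3208 × 0.000324 = 1.039 mmol/L.

1.04 mmol/L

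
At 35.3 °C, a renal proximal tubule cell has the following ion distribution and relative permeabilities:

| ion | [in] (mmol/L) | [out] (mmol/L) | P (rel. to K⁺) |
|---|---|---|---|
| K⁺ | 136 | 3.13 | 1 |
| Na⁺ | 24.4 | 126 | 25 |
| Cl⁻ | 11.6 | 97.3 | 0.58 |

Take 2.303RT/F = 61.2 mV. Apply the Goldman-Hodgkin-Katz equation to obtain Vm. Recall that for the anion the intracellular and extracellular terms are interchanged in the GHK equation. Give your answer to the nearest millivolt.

Vm = 61.2 · log₁₀[(Σ P·[cation]ₒ + Σ P·[anion]ᵢ) / (Σ P·[cation]ᵢ + Σ P·[anion]ₒ)]
Numerator = 1×3.13 + 25×126 + 0.58×11.6 = 3160
Denominator = 1×136 + 25×24.4 + 0.58×97.3 = 802.4
Vm = 61.2 · log₁₀(3.9378) = 61.2 × (0.5953) = 36.43 mV

36 mV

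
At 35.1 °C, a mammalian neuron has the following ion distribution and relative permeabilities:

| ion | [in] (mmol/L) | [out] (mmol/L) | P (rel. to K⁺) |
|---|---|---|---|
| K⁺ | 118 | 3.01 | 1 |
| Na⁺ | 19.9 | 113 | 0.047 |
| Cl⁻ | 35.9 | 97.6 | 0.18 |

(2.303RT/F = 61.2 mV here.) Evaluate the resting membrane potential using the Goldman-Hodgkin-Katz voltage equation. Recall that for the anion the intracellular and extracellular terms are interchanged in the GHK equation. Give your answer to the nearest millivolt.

-59 mV

Vm = 61.2 · log₁₀[(Σ P·[cation]ₒ + Σ P·[anion]ᵢ) / (Σ P·[cation]ᵢ + Σ P·[anion]ₒ)]
Numerator = 1×3.01 + 0.047×113 + 0.18×35.9 = 14.78
Denominator = 1×118 + 0.047×19.9 + 0.18×97.6 = 136.5
Vm = 61.2 · log₁₀(0.1083) = 61.2 × (-0.9654) = -59.08 mV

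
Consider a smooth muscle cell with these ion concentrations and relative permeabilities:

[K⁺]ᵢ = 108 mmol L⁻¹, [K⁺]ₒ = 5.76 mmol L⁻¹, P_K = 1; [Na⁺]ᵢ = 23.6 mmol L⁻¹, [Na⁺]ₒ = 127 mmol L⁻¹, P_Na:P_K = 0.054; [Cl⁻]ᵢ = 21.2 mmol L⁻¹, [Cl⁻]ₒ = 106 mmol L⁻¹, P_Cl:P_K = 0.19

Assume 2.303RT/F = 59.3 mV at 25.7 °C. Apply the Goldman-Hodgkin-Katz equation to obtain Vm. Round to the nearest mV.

-53 mV

Vm = 59.3 · log₁₀[(Σ P·[cation]ₒ + Σ P·[anion]ᵢ) / (Σ P·[cation]ᵢ + Σ P·[anion]ₒ)]
Numerator = 1×5.76 + 0.054×127 + 0.19×21.2 = 16.65
Denominator = 1×108 + 0.054×23.6 + 0.19×106 = 129.4
Vm = 59.3 · log₁₀(0.12863) = 59.3 × (-0.8907) = -52.82 mV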